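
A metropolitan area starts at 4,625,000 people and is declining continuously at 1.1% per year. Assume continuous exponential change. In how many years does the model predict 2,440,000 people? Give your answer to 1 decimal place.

2440000 = 4625000 · e^(-0.011·t)
t = ln(2440000/4625000) / -0.011 = ln(0.52757) / -0.011 = -0.63948 / -0.011

t ≈ 58.1 years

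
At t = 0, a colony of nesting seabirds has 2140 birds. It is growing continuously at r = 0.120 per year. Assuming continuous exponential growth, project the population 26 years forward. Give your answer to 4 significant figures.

P(26) = 2140 · e^(0.12·26) = 2140 · e^(3.12)
= 2140 · 22.64638 ≈ 48463.25

≈ 48,460 birds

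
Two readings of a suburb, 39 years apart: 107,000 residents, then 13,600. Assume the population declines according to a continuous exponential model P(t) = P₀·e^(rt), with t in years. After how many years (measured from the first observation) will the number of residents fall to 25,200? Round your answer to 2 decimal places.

t ≈ 27.34 years

r = ln(13600/107000) / 39 ≈ -0.052891 per year
t = ln(25200/107000) / r = -1.44598 / -0.052891 ≈ 27.339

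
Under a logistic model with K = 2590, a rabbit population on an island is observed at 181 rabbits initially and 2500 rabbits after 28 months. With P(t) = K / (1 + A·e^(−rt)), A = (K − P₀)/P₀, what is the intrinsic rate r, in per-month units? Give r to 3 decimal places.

r ≈ 0.211 per month

A = (2590 − 181)/181 = 13.30939
2500 = 2590/(1 + 13.30939·e^(−r·28)) → e^(−28r) = (1.036 − 1)/13.30939 = 0.002705
r = −ln(0.002705)/28 = 5.91271/28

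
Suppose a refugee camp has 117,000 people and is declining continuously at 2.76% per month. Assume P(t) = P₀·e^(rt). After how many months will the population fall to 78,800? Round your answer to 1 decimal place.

78800 = 117000 · e^(-0.0276·t)
t = ln(78800/117000) / -0.0276 = ln(0.6735) / -0.0276 = -0.39526 / -0.0276

t ≈ 14.3 months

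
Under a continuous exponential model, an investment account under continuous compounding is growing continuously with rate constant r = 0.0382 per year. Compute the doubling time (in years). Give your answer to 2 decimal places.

doubling time = ln(2) / |r| = 0.69315 / 0.0382

doubling time ≈ 18.15 years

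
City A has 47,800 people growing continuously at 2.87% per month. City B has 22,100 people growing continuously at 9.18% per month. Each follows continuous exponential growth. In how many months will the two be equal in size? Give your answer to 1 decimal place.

47800·e^(0.0287t) = 22100·e^(0.0918t)
47800/22100 = e^((0.0918 − 0.0287)t) → ln(2.1629) = 0.0631·t
t = 0.77145 / 0.0631

t ≈ 12.2 months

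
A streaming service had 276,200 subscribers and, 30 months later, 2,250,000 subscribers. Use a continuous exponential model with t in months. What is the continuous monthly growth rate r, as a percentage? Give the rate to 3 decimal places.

r ≈ 6.992% per month

2250000 = 276200 · e^(r·30)
e^(30r) = 2250000/276200 = 8.14627
r = ln(8.14627) / 30 = 2.09756 / 30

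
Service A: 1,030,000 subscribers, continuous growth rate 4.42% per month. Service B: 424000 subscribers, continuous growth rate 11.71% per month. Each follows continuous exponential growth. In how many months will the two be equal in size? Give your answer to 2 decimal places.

t ≈ 12.18 months

1030000·e^(0.0442t) = 424000·e^(0.1171t)
1030000/424000 = e^((0.1171 − 0.0442)t) → ln(2.42925) = 0.0729·t
t = 0.88758 / 0.0729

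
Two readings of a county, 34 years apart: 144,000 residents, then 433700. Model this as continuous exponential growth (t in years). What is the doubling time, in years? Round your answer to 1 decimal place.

r = ln(433700/144000) / 34 = ln(3.01181) / 34 ≈ 0.032428 per year
doubling time = ln 2 / |r| = 0.69315 / 0.032428

doubling time ≈ 21.4 years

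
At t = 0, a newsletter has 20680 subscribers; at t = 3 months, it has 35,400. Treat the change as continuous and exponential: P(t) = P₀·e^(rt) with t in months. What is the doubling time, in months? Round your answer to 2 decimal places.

r = ln(35400/20680) / 3 = ln(1.7118) / 3 ≈ 0.179182 per month
doubling time = ln 2 / |r| = 0.69315 / 0.179182

doubling time ≈ 3.87 months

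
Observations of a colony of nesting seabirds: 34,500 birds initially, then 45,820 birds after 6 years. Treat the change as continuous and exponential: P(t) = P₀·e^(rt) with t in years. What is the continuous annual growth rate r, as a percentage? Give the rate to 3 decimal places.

45820 = 34500 · e^(r·6)
e^(6r) = 45820/34500 = 1.32812
r = ln(1.32812) / 6 = 0.28376 / 6

r ≈ 4.729% per year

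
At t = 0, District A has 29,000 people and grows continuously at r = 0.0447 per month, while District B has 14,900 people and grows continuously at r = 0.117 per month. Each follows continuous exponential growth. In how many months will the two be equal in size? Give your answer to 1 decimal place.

29000·e^(0.0447t) = 14900·e^(0.117t)
29000/14900 = e^((0.117 − 0.0447)t) → ln(1.94631) = 0.0723·t
t = 0.66593 / 0.0723

t ≈ 9.2 months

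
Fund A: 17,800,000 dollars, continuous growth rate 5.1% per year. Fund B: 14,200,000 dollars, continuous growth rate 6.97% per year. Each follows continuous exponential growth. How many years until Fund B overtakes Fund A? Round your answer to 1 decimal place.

t ≈ 12.1 years

17800000·e^(0.051t) = 14200000·e^(0.0697t)
17800000/14200000 = e^((0.0697 − 0.051)t) → ln(1.25352) = 0.0187·t
t = 0.22596 / 0.0187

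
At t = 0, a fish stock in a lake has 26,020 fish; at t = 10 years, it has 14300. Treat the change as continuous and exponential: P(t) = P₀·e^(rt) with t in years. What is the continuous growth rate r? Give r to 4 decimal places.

r ≈ -0.0599 per year

14300 = 26020 · e^(r·10)
e^(10r) = 14300/26020 = 0.54958
r = ln(0.54958) / 10 = -0.59861 / 10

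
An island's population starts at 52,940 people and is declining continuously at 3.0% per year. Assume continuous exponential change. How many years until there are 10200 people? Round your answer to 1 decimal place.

t ≈ 54.9 years

10200 = 52940 · e^(-0.03·t)
t = ln(10200/52940) / -0.03 = ln(0.19267) / -0.03 = -1.64677 / -0.03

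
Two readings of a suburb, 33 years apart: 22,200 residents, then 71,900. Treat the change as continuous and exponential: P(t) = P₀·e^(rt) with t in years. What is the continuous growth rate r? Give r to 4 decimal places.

71900 = 22200 · e^(r·33)
e^(33r) = 71900/22200 = 3.23874
r = ln(3.23874) / 33 = 1.17518 / 33

r ≈ 0.0356 per year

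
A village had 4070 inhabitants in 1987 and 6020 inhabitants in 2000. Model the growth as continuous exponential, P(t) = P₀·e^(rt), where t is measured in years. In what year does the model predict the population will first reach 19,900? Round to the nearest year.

year 2040

r = ln(6020/4070) / 13 = 0.39144/13 ≈ 0.030111 per year
t = ln(19900/4070) / r = 1.58708/0.030111 ≈ 52.71 years after 1987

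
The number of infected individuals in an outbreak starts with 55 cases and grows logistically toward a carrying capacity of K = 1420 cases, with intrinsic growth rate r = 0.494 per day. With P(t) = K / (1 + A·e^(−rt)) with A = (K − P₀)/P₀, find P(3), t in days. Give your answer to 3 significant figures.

≈ 214 cases

A = (1420 − 55)/55 = 24.81818
P(3) = 1420 / (1 + 24.81818·e^(−0.494·3)) = 1420 / (1 + 24.81818·0.227183)
= 1420 / 6.63827 ≈ 213.91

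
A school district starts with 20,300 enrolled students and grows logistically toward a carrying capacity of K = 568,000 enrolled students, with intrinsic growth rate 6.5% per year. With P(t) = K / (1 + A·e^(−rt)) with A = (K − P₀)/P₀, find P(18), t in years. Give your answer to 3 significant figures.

A = (568000 − 20300)/20300 = 26.9803
P(18) = 568000 / (1 + 26.9803·e^(−0.065·18)) = 568000 / (1 + 26.9803·0.310367)
= 568000 / 9.37379 ≈ 60594.48

≈ 60,600 enrolled students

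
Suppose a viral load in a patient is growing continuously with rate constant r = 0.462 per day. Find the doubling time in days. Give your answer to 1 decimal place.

doubling time ≈ 1.5 days

doubling time = ln(2) / |r| = 0.69315 / 0.462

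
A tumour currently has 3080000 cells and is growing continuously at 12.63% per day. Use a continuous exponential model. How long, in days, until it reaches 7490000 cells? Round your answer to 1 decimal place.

t ≈ 7.0 days

7490000 = 3080000 · e^(0.1263·t)
t = ln(7490000/3080000) / 0.1263 = ln(2.43182) / 0.1263 = 0.88864 / 0.1263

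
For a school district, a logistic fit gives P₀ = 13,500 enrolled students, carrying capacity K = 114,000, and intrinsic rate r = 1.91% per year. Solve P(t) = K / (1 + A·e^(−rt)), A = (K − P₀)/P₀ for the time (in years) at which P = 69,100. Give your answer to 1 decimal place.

t ≈ 127.7 years

A = (114000 − 13500)/13500 = 7.44444
69100 = 114000/(1 + 7.44444·e^(−0.0191t)) → 1 + 7.44444·e^(−0.0191t) = 1.64978
e^(−0.0191t) = 0.087284 → t = ln(11.45682)/0.0191 = 2.43858/0.0191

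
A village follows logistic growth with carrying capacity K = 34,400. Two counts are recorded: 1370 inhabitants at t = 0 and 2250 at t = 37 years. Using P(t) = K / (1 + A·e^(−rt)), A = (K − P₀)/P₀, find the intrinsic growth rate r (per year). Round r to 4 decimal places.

A = (34400 − 1370)/1370 = 24.10949
2250 = 34400/(1 + 24.10949·e^(−r·37)) → e^(−37r) = (15.28889 − 1)/24.10949 = 0.592667
r = −ln(0.592667)/37 = 0.52312/37

r ≈ 0.0141 per year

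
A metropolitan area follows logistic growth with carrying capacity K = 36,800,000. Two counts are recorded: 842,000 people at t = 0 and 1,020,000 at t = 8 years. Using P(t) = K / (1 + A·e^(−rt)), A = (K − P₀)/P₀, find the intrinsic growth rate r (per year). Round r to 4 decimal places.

r ≈ 0.0246 per year

A = (36800000 − 842000)/842000 = 42.70546
1020000 = 36800000/(1 + 42.70546·e^(−r·8)) → e^(−8r) = (36.07843 − 1)/42.70546 = 0.821404
r = −ln(0.821404)/8 = 0.19674/8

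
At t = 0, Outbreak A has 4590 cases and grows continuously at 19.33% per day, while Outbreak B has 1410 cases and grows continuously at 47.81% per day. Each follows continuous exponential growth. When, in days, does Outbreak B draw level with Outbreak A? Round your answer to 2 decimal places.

4590·e^(0.1933t) = 1410·e^(0.4781t)
4590/1410 = e^((0.4781 − 0.1933)t) → ln(3.25532) = 0.2848·t
t = 1.18029 / 0.2848

t ≈ 4.14 days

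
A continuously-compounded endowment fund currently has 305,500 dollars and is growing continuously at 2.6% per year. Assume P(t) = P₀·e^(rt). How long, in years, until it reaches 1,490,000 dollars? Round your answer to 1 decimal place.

1490000 = 305500 · e^(0.026·t)
t = ln(1490000/305500) / 0.026 = ln(4.87725) / 0.026 = 1.58458 / 0.026

t ≈ 60.9 years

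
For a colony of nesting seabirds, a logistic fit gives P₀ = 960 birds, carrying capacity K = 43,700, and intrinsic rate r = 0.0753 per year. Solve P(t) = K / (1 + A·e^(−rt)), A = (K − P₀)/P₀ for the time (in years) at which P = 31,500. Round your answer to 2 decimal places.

t ≈ 63.01 years

A = (43700 − 960)/960 = 44.52083
31500 = 43700/(1 + 44.52083·e^(−0.0753t)) → 1 + 44.52083·e^(−0.0753t) = 1.3873
e^(−0.0753t) = 0.008699 → t = ln(114.95133)/0.0753 = 4.74451/0.0753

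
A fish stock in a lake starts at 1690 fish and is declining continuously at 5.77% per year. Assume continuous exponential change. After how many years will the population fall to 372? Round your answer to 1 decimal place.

372 = 1690 · e^(-0.0577·t)
t = ln(372/1690) / -0.0577 = ln(0.22012) / -0.0577 = -1.51359 / -0.0577

t ≈ 26.2 years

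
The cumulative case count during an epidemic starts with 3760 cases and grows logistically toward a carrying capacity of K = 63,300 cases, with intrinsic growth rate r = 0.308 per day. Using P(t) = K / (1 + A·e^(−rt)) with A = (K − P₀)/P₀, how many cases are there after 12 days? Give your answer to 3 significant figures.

A = (63300 − 3760)/3760 = 15.83511
P(12) = 63300 / (1 + 15.83511·e^(−0.308·12)) = 63300 / (1 + 15.83511·0.024823)
= 63300 / 1.39307 ≈ 45439.25

≈ 45,400 cases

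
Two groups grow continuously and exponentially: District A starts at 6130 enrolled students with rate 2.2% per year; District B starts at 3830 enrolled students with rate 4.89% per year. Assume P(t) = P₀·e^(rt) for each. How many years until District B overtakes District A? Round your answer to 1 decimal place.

t ≈ 17.5 years

6130·e^(0.022t) = 3830·e^(0.0489t)
6130/3830 = e^((0.0489 − 0.022)t) → ln(1.60052) = 0.0269·t
t = 0.47033 / 0.0269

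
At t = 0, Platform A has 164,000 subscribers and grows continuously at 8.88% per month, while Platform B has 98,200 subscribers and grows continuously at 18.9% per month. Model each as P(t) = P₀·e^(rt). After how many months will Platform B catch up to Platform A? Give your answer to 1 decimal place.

t ≈ 5.1 months

164000·e^(0.0888t) = 98200·e^(0.189t)
164000/98200 = e^((0.189 − 0.0888)t) → ln(1.67006) = 0.1002·t
t = 0.51286 / 0.1002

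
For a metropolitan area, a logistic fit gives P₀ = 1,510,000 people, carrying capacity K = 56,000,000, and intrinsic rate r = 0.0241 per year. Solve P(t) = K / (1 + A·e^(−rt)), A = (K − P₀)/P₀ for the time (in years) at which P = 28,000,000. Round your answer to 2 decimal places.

A = (56000000 − 1510000)/1510000 = 36.08609
28000000 = 56000000/(1 + 36.08609·e^(−0.0241t)) → 1 + 36.08609·e^(−0.0241t) = 2
e^(−0.0241t) = 0.027712 → t = ln(36.08609)/0.0241 = 3.58591/0.0241

t ≈ 148.79 years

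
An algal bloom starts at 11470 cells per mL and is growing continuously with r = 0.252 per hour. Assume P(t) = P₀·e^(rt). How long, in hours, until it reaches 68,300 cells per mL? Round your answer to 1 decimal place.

68300 = 11470 · e^(0.252·t)
t = ln(68300/11470) / 0.252 = ln(5.95466) / 0.252 = 1.78417 / 0.252

t ≈ 7.1 hours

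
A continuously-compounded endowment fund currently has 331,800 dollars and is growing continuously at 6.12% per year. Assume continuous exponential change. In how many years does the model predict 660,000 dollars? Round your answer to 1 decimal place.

t ≈ 11.2 years

660000 = 331800 · e^(0.0612·t)
t = ln(660000/331800) / 0.0612 = ln(1.98915) / 0.0612 = 0.68771 / 0.0612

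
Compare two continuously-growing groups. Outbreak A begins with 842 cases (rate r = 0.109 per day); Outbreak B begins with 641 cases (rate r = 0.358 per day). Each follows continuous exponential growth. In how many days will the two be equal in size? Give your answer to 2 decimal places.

t ≈ 1.10 days

842·e^(0.109t) = 641·e^(0.358t)
842/641 = e^((0.358 − 0.109)t) → ln(1.31357) = 0.249·t
t = 0.27275 / 0.249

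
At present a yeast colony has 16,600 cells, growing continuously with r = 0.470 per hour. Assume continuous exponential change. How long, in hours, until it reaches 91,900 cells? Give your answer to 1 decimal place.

t ≈ 3.6 hours

91900 = 16600 · e^(0.47·t)
t = ln(91900/16600) / 0.47 = ln(5.53614) / 0.47 = 1.7113 / 0.47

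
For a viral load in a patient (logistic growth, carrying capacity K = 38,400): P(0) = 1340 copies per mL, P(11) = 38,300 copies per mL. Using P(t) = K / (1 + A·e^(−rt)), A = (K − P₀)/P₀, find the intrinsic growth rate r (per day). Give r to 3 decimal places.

A = (38400 − 1340)/1340 = 27.65672
38300 = 38400/(1 + 27.65672·e^(−r·11)) → e^(−11r) = (1.00261 − 1)/27.65672 = 0.000094
r = −ln(0.000094)/11 = 9.2679/11

r ≈ 0.843 per day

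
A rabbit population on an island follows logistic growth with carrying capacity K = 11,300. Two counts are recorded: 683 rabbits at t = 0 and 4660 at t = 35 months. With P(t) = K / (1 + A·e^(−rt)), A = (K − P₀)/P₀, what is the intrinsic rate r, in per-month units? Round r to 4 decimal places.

r ≈ 0.0683 per month

A = (11300 − 683)/683 = 15.54466
4660 = 11300/(1 + 15.54466·e^(−r·35)) → e^(−35r) = (2.42489 − 1)/15.54466 = 0.091664
r = −ln(0.091664)/35 = 2.38962/35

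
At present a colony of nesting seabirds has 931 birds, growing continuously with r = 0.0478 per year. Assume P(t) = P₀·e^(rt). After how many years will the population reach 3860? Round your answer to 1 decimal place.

t ≈ 29.8 years

3860 = 931 · e^(0.0478·t)
t = ln(3860/931) / 0.0478 = ln(4.14608) / 0.0478 = 1.42216 / 0.0478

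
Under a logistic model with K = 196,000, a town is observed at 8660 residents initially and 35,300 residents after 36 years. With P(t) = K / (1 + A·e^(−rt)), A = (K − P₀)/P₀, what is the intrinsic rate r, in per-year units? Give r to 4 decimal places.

r ≈ 0.0433 per year

A = (196000 − 8660)/8660 = 21.63279
35300 = 196000/(1 + 21.63279·e^(−r·36)) → e^(−36r) = (5.55241 − 1)/21.63279 = 0.21044
r = −ln(0.21044)/36 = 1.55855/36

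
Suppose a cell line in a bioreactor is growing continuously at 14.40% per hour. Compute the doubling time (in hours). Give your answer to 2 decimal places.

doubling time ≈ 4.81 hours

doubling time = ln(2) / |r| = 0.69315 / 0.144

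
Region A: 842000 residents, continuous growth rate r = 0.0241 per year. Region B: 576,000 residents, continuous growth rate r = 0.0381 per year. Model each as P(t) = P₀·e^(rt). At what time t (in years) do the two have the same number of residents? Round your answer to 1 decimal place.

t ≈ 27.1 years

842000·e^(0.0241t) = 576000·e^(0.0381t)
842000/576000 = e^((0.0381 − 0.0241)t) → ln(1.46181) = 0.014·t
t = 0.37967 / 0.014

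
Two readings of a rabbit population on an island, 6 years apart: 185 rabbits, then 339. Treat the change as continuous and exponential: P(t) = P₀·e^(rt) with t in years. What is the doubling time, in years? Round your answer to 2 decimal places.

r = ln(339/185) / 6 = ln(1.83243) / 6 ≈ 0.100941 per year
doubling time = ln 2 / |r| = 0.69315 / 0.100941

doubling time ≈ 6.87 years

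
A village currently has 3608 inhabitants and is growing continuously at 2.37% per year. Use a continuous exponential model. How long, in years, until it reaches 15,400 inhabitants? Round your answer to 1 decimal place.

t ≈ 61.2 years

15400 = 3608 · e^(0.0237·t)
t = ln(15400/3608) / 0.0237 = ln(4.26829) / 0.0237 = 1.45121 / 0.0237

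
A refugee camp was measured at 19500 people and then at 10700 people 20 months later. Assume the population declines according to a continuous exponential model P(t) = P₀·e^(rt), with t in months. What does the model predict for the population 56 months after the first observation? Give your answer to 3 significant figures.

≈ 3,630 people

r = ln(10700/19500) / 20 ≈ -0.030009 per month
P(56) = 19500 · e^(-0.030009·56) = 19500 · 0.18628 ≈ 3632.56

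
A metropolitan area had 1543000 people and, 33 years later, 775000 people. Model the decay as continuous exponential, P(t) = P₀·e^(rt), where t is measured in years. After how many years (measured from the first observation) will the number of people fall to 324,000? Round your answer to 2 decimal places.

t ≈ 74.79 years

r = ln(775000/1543000) / 33 ≈ -0.020867 per year
t = ln(324000/1543000) / r = -1.56074 / -0.020867 ≈ 74.794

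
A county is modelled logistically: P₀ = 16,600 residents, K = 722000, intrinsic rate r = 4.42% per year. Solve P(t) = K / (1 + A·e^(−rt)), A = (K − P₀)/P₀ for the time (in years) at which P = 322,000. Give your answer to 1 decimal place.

t ≈ 79.9 years

A = (722000 − 16600)/16600 = 42.49398
322000 = 722000/(1 + 42.49398·e^(−0.0442t)) → 1 + 42.49398·e^(−0.0442t) = 2.24224
e^(−0.0442t) = 0.029233 → t = ln(34.20765)/0.0442 = 3.53245/0.0442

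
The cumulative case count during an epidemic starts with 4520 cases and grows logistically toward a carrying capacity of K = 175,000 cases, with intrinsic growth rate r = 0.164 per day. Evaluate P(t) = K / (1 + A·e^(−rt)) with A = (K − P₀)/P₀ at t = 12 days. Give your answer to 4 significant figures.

≈ 27,910 cases

A = (175000 − 4520)/4520 = 37.71681
P(12) = 175000 / (1 + 37.71681·e^(−0.164·12)) = 175000 / (1 + 37.71681·0.139736)
= 175000 / 6.2704 ≈ 27908.91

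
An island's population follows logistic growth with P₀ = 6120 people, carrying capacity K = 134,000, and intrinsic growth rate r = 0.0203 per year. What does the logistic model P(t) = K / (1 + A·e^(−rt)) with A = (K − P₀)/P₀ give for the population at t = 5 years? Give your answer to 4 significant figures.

A = (134000 − 6120)/6120 = 20.89542
P(5) = 134000 / (1 + 20.89542·e^(−0.0203·5)) = 134000 / (1 + 20.89542·0.903481)
= 134000 / 19.87862 ≈ 6740.91

≈ 6,741 people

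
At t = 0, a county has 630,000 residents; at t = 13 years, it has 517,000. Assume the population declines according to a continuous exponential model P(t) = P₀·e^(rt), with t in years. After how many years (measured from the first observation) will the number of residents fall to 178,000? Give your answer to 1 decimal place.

t ≈ 83.1 years

r = ln(517000/630000) / 13 ≈ -0.015206 per year
t = ln(178000/630000) / r = -1.26394 / -0.015206 ≈ 83.121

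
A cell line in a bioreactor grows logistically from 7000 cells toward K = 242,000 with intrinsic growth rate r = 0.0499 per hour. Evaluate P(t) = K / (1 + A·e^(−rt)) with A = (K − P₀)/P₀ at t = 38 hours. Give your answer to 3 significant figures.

A = (242000 − 7000)/7000 = 33.57143
P(38) = 242000 / (1 + 33.57143·e^(−0.0499·38)) = 242000 / (1 + 33.57143·0.150138)
= 242000 / 6.04035 ≈ 40063.91

≈ 40,100 cells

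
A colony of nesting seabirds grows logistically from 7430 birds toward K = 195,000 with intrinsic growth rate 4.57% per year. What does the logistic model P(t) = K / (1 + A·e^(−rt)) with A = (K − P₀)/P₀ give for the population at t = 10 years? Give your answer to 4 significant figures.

A = (195000 − 7430)/7430 = 25.24495
P(10) = 195000 / (1 + 25.24495·e^(−0.0457·10)) = 195000 / (1 + 25.24495·0.63318)
= 195000 / 16.98461 ≈ 11480.98

≈ 11,480 birds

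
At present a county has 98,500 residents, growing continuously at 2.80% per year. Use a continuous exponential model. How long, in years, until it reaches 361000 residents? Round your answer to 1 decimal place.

361000 = 98500 · e^(0.028·t)
t = ln(361000/98500) / 0.028 = ln(3.66497) / 0.028 = 1.29882 / 0.028

t ≈ 46.4 years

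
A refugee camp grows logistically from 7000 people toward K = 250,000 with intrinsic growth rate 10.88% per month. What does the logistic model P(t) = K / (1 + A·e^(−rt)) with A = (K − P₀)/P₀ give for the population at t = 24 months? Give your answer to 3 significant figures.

A = (250000 − 7000)/7000 = 34.71429
P(24) = 250000 / (1 + 34.71429·e^(−0.1088·24)) = 250000 / (1 + 34.71429·0.073446)
= 250000 / 3.54964 ≈ 70429.72

≈ 70,400 people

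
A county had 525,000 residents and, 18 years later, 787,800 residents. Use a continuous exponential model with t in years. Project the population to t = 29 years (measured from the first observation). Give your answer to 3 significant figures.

≈ 1,010,000 residents

r = ln(787800/525000) / 18 ≈ 0.022547 per year
P(29) = 525000 · e^(0.022547·29) = 525000 · 1.92295 ≈ 1009551.29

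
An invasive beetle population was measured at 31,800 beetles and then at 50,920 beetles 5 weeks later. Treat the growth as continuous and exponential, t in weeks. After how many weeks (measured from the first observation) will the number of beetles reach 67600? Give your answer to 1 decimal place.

r = ln(50920/31800) / 5 ≈ 0.094158 per week
t = ln(67600/31800) / r = 0.75414 / 0.094158 ≈ 8.009

t ≈ 8.0 weeks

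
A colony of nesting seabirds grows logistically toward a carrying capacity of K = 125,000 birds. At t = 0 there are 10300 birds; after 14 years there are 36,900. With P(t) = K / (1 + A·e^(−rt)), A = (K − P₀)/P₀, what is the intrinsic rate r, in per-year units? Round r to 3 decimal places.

A = (125000 − 10300)/10300 = 11.13592
36900 = 125000/(1 + 11.13592·e^(−r·14)) → e^(−14r) = (3.38753 − 1)/11.13592 = 0.214399
r = −ln(0.214399)/14 = 1.53992/14

r ≈ 0.110 per year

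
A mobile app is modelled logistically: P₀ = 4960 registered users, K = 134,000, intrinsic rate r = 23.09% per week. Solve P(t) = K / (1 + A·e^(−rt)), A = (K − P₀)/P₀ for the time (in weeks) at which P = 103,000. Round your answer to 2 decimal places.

A = (134000 − 4960)/4960 = 26.01613
103000 = 134000/(1 + 26.01613·e^(−0.2309t)) → 1 + 26.01613·e^(−0.2309t) = 1.30097
e^(−0.2309t) = 0.011569 → t = ln(86.44069)/0.2309 = 4.45946/0.2309

t ≈ 19.31 weeks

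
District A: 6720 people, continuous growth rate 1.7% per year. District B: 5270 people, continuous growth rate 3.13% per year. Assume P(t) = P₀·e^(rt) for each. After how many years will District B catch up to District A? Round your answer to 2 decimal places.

6720·e^(0.017t) = 5270·e^(0.0313t)
6720/5270 = e^((0.0313 − 0.017)t) → ln(1.27514) = 0.0143·t
t = 0.24306 / 0.0143

t ≈ 17.00 years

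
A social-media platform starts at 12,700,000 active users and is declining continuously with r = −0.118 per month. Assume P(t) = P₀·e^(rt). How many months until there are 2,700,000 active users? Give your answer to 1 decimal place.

2700000 = 12700000 · e^(-0.118·t)
t = ln(2700000/12700000) / -0.118 = ln(0.2126) / -0.118 = -1.54835 / -0.118

t ≈ 13.1 months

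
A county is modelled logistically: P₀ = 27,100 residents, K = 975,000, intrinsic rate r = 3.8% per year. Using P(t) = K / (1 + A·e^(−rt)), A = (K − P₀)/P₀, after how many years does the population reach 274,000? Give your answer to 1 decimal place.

t ≈ 68.8 years

A = (975000 − 27100)/27100 = 34.97786
274000 = 975000/(1 + 34.97786·e^(−0.038t)) → 1 + 34.97786·e^(−0.038t) = 3.55839
e^(−0.038t) = 0.073143 → t = ln(13.6718)/0.038 = 2.61534/0.038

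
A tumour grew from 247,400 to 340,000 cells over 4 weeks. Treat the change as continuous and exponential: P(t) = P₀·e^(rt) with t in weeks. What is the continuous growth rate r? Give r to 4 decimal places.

340000 = 247400 · e^(r·4)
e^(4r) = 340000/247400 = 1.37429
r = ln(1.37429) / 4 = 0.31794 / 4

r ≈ 0.0795 per week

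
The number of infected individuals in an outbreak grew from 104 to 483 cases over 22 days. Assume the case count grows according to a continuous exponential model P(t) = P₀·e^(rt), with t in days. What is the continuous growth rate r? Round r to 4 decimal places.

483 = 104 · e^(r·22)
e^(22r) = 483/104 = 4.64423
r = ln(4.64423) / 22 = 1.53563 / 22

r ≈ 0.0698 per day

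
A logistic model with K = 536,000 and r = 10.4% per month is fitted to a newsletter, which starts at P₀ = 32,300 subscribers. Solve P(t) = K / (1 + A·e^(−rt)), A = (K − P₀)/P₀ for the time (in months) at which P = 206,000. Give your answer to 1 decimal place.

t ≈ 21.9 months

A = (536000 − 32300)/32300 = 15.59443
206000 = 536000/(1 + 15.59443·e^(−0.104t)) → 1 + 15.59443·e^(−0.104t) = 2.60194
e^(−0.104t) = 0.102725 → t = ln(9.7347)/0.104 = 2.2757/0.104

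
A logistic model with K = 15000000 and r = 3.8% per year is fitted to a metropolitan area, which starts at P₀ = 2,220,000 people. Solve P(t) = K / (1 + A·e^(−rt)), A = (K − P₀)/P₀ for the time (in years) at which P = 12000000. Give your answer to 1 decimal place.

A = (15000000 − 2220000)/2220000 = 5.75676
12000000 = 15000000/(1 + 5.75676·e^(−0.038t)) → 1 + 5.75676·e^(−0.038t) = 1.25
e^(−0.038t) = 0.043427 → t = ln(23.02703)/0.038 = 3.13667/0.038

t ≈ 82.5 years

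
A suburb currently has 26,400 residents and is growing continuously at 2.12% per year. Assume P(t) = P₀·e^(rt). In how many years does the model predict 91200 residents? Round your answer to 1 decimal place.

91200 = 26400 · e^(0.0212·t)
t = ln(91200/26400) / 0.0212 = ln(3.45455) / 0.0212 = 1.23969 / 0.0212

t ≈ 58.5 years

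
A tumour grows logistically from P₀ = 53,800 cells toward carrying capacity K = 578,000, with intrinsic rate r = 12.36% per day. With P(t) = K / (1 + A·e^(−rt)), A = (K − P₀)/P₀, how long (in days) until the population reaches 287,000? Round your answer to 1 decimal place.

A = (578000 − 53800)/53800 = 9.74349
287000 = 578000/(1 + 9.74349·e^(−0.1236t)) → 1 + 9.74349·e^(−0.1236t) = 2.01394
e^(−0.1236t) = 0.104063 → t = ln(9.60956)/0.1236 = 2.26276/0.1236

t ≈ 18.3 days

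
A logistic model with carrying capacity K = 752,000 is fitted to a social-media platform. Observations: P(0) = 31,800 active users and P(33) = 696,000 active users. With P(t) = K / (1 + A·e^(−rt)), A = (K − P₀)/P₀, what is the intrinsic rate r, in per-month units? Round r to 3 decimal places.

r ≈ 0.171 per month

A = (752000 − 31800)/31800 = 22.6478
696000 = 752000/(1 + 22.6478·e^(−r·33)) → e^(−33r) = (1.08046 − 1)/22.6478 = 0.003553
r = −ln(0.003553)/33 = 5.64006/33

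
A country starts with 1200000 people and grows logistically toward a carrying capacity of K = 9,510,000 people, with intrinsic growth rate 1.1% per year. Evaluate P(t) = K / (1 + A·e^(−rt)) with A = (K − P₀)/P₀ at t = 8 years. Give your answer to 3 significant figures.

A = (9510000 − 1200000)/1200000 = 6.925
P(8) = 9510000 / (1 + 6.925·e^(−0.011·8)) = 9510000 / (1 + 6.925·0.915761)
= 9510000 / 7.34164 ≈ 1295350.18

≈ 1,300,000 people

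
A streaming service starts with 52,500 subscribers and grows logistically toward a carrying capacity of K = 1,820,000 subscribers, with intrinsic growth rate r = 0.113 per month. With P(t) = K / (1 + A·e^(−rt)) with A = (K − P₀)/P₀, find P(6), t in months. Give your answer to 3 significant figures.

≈ 101,000 subscribers

A = (1820000 − 52500)/52500 = 33.66667
P(6) = 1820000 / (1 + 33.66667·e^(−0.113·6)) = 1820000 / (1 + 33.66667·0.507631)
= 1820000 / 18.09025 ≈ 100606.67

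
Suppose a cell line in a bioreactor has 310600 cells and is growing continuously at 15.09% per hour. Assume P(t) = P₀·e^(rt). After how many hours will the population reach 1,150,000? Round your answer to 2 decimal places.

1150000 = 310600 · e^(0.1509·t)
t = ln(1150000/310600) / 0.1509 = ln(3.70251) / 0.1509 = 1.30901 / 0.1509

t ≈ 8.67 hours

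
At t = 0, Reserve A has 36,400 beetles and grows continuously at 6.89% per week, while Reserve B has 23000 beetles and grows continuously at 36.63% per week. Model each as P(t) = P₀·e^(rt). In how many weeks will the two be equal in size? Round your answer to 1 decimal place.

t ≈ 1.5 weeks

36400·e^(0.0689t) = 23000·e^(0.3663t)
36400/23000 = e^((0.3663 − 0.0689)t) → ln(1.58261) = 0.2974·t
t = 0.45907 / 0.2974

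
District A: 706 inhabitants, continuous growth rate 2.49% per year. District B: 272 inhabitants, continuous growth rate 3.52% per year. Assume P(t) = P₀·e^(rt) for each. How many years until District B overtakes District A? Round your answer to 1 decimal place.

706·e^(0.0249t) = 272·e^(0.0352t)
706/272 = e^((0.0352 − 0.0249)t) → ln(2.59559) = 0.0103·t
t = 0.95381 / 0.0103

t ≈ 92.6 years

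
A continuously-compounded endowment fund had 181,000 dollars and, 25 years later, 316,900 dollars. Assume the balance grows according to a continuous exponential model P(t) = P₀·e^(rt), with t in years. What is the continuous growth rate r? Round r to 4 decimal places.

r ≈ 0.0224 per year

316900 = 181000 · e^(r·25)
e^(25r) = 316900/181000 = 1.75083
r = ln(1.75083) / 25 = 0.56009 / 25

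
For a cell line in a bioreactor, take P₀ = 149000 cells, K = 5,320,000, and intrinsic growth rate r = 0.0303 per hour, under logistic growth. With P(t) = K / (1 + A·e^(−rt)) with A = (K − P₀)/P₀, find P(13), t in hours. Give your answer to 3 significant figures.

A = (5320000 − 149000)/149000 = 34.7047
P(13) = 5320000 / (1 + 34.7047·e^(−0.0303·13)) = 5320000 / (1 + 34.7047·0.674421)
= 5320000 / 24.40559 ≈ 217982.81

≈ 218,000 cells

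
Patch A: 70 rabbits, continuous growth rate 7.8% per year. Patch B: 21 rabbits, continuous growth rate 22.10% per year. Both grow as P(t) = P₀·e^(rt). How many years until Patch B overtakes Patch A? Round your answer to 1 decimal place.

70·e^(0.078t) = 21·e^(0.221t)
70/21 = e^((0.221 − 0.078)t) → ln(3.33333) = 0.143·t
t = 1.20397 / 0.143

t ≈ 8.4 years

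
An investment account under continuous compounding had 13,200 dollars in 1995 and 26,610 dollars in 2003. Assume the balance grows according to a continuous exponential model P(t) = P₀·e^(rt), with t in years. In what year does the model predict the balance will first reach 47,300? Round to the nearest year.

r = ln(26610/13200) / 8 = 0.70107/8 ≈ 0.087634 per year
t = ln(47300/13200) / r = 1.27629/0.087634 ≈ 14.56 years after 1995

year 2010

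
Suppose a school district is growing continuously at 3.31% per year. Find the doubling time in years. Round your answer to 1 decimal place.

doubling time ≈ 20.9 years

doubling time = ln(2) / |r| = 0.69315 / 0.0331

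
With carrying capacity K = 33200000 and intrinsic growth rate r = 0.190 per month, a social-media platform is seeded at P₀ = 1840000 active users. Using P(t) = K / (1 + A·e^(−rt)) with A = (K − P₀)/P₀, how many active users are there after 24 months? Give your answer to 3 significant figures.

≈ 28,200,000 active users

A = (33200000 − 1840000)/1840000 = 17.04348
P(24) = 33200000 / (1 + 17.04348·e^(−0.19·24)) = 33200000 / (1 + 17.04348·0.010462)
= 33200000 / 1.17831 ≈ 28175949.92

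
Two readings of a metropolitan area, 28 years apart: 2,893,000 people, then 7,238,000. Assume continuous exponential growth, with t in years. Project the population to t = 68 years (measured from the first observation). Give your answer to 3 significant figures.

r = ln(7238000/2893000) / 28 ≈ 0.032752 per year
P(68) = 2893000 · e^(0.032752·68) = 2893000 · 9.27315 ≈ 26827235.95

≈ 26,800,000 people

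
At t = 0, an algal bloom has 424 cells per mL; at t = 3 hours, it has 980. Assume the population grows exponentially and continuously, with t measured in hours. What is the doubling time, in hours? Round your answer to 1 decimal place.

doubling time ≈ 2.5 hours

r = ln(980/424) / 3 = ln(2.31132) / 3 ≈ 0.279273 per hour
doubling time = ln 2 / |r| = 0.69315 / 0.279273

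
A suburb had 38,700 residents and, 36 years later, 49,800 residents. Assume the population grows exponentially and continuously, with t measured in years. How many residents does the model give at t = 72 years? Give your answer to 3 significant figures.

≈ 64,100 residents

r = ln(49800/38700) / 36 ≈ 0.007005 per year
P(72) = 38700 · e^(0.007005·72) = 38700 · 1.65591 ≈ 64083.72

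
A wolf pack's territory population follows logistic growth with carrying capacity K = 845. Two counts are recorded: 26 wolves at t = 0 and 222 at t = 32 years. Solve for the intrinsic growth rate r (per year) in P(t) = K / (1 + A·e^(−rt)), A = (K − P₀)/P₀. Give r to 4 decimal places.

r ≈ 0.0756 per year

A = (845 − 26)/26 = 31.5
222 = 845/(1 + 31.5·e^(−r·32)) → e^(−32r) = (3.80631 − 1)/31.5 = 0.089089
r = −ln(0.089089)/32 = 2.41812/32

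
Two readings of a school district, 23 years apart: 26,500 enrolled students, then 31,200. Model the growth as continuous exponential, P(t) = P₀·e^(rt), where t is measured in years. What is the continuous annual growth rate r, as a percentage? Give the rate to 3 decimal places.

r ≈ 0.710% per year

31200 = 26500 · e^(r·23)
e^(23r) = 31200/26500 = 1.17736
r = ln(1.17736) / 23 = 0.16327 / 23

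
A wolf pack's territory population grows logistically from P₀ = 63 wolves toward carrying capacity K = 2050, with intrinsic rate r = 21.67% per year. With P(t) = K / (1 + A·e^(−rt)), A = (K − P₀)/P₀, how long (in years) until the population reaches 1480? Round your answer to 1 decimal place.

A = (2050 − 63)/63 = 31.53968
1480 = 2050/(1 + 31.53968·e^(−0.2167t)) → 1 + 31.53968·e^(−0.2167t) = 1.38514
e^(−0.2167t) = 0.012211 → t = ln(81.89251)/0.2167 = 4.40541/0.2167

t ≈ 20.3 years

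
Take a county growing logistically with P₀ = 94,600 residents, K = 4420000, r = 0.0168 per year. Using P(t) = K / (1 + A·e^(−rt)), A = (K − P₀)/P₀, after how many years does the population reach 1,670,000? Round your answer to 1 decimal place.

A = (4420000 − 94600)/94600 = 45.72304
1670000 = 4420000/(1 + 45.72304·e^(−0.0168t)) → 1 + 45.72304·e^(−0.0168t) = 2.64671
e^(−0.0168t) = 0.036015 → t = ln(27.76636)/0.0168 = 3.32383/0.0168

t ≈ 197.8 years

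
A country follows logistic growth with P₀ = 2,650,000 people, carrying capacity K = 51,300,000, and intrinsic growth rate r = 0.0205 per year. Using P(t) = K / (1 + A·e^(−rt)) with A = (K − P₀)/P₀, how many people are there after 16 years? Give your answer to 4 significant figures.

A = (51300000 − 2650000)/2650000 = 18.35849
P(16) = 51300000 / (1 + 18.35849·e^(−0.0205·16)) = 51300000 / (1 + 18.35849·0.720363)
= 51300000 / 14.22478 ≈ 3606383.25

≈ 3,606,000 people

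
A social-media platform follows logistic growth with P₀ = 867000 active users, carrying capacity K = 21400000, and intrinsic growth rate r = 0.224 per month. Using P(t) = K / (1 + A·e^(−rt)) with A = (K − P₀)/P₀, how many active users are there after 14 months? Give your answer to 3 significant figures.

≈ 10,500,000 active users

A = (21400000 − 867000)/867000 = 23.68281
P(14) = 21400000 / (1 + 23.68281·e^(−0.224·14)) = 21400000 / (1 + 23.68281·0.043456)
= 21400000 / 2.02917 ≈ 10546199.96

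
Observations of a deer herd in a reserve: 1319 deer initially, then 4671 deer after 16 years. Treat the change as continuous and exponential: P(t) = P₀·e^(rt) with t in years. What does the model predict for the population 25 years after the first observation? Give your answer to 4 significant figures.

≈ 9,513 deer

r = ln(4671/1319) / 16 ≈ 0.079031 per year
P(25) = 1319 · e^(0.079031·25) = 1319 · 7.21224 ≈ 9512.95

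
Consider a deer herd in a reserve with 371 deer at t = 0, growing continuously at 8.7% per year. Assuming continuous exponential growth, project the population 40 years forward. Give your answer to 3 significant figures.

≈ 12,000 deer

P(40) = 371 · e^(0.087·40) = 371 · e^(3.48)
= 371 · 32.45972 ≈ 12042.56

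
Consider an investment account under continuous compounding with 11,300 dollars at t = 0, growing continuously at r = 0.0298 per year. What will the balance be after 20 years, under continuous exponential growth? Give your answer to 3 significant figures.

≈ 20,500 dollars

P(20) = 11300 · e^(0.0298·20) = 11300 · e^(0.596)
= 11300 · 1.81484 ≈ 20507.75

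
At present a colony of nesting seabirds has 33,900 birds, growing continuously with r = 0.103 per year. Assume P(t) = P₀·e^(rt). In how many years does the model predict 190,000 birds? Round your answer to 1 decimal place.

t ≈ 16.7 years

190000 = 33900 · e^(0.103·t)
t = ln(190000/33900) / 0.103 = ln(5.60472) / 0.103 = 1.72361 / 0.103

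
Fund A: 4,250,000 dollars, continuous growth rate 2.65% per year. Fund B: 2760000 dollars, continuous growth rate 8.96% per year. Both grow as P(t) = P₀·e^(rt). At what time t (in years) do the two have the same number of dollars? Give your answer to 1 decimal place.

t ≈ 6.8 years

4250000·e^(0.0265t) = 2760000·e^(0.0896t)
4250000/2760000 = e^((0.0896 − 0.0265)t) → ln(1.53986) = 0.0631·t
t = 0.43169 / 0.0631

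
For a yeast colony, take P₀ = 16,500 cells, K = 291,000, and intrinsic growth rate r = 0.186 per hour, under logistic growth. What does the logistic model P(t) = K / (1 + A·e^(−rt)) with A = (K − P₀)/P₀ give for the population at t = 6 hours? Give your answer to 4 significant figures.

A = (291000 − 16500)/16500 = 16.63636
P(6) = 291000 / (1 + 16.63636·e^(−0.186·6)) = 291000 / (1 + 16.63636·0.327588)
= 291000 / 6.44987 ≈ 45117.22

≈ 45,120 cells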